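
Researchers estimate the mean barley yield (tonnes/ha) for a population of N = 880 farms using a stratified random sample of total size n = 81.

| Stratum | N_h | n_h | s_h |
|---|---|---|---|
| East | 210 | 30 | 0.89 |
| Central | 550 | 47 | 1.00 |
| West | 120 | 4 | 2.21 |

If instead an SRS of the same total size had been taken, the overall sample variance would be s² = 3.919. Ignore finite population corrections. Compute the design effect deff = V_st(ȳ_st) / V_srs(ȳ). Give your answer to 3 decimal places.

V̂(ȳ_st) = Σ W_h² s_h²/n_h, with W_h = N_h/N and N = 880:
  stratum East: (210/880)²·0.89²/30 = 0.0015036
  stratum Central: (550/880)²·1.00²/47 = 0.00831117
  stratum West: (120/880)²·2.21²/4 = 0.022705
V_st = 0.0325198
V_srs = s²/n = 3.919/81 = 0.0483827
deff = V_st / V_srs = 0.0325198/0.0483827 = 0.6721

deff ≈ 0.672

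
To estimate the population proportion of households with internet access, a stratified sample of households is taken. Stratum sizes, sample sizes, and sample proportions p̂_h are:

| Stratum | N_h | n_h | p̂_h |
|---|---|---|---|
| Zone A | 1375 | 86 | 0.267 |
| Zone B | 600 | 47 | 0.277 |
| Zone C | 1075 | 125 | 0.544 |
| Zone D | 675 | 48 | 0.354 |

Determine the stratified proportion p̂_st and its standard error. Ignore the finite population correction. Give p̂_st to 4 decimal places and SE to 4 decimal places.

p̂_st ≈ 0.3643, SE ≈ 0.0274

N = 3725; stratum weights W_h = N_h/N.
p̂_st = Σ W_h p̂_h = (1375·0.267 + 600·0.277 + 1075·0.544 + 675·0.354)/3725 = 0.36432
V̂(p̂_st) = Σ W_h² p̂_h(1−p̂_h)/(n_h−1):
  stratum Zone A: (1375/3725)²·0.267·0.733/85 = 0.000313725
  stratum Zone B: (600/3725)²·0.277·0.723/46 = 0.000112956
  stratum Zone C: (1075/3725)²·0.544·0.456/124 = 0.000166612
  stratum Zone D: (675/3725)²·0.354·0.646/47 = 0.000159769
V̂(p̂_st) = 0.000753062; SE = √V̂ = 0.027442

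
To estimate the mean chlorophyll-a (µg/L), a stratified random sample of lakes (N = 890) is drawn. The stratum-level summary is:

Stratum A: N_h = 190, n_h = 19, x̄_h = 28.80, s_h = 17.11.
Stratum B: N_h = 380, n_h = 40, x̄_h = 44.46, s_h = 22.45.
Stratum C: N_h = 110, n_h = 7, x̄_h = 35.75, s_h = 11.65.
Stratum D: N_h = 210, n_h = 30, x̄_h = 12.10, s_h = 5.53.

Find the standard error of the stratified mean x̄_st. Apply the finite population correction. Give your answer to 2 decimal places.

SE(x̄_st) ≈ 1.74

V̂(x̄_st) = Σ W_h² (1 − n_h/N_h) s_h²/n_h, with W_h = N_h/N and N = 890:
  stratum A: (190/890)²·(1 − 19/190)·17.11²/19 = 0.631999
  stratum B: (380/890)²·(1 − 40/380)·22.45²/40 = 2.05521
  stratum C: (110/890)²·(1 − 7/110)·11.65²/7 = 0.277334
  stratum D: (210/890)²·(1 − 30/210)·5.53²/30 = 0.0486453
V̂(x̄_st) = 3.01318
SE(x̄_st) = √3.01318 = 1.73585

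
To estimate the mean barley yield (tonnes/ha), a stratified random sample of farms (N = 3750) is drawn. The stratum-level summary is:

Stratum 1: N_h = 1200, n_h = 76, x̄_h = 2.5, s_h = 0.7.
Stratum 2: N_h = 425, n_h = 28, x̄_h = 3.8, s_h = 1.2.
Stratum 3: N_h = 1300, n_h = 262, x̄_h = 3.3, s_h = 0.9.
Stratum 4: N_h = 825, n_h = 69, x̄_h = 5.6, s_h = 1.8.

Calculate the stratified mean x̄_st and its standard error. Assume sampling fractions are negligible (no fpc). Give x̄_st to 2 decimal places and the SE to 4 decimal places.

x̄_st = Σ W_h x̄_h = (1200·2.5 + 425·3.8 + 1300·3.3 + 825·5.6)/3750 = 3.60667
V̂(x̄_st) = Σ W_h² s_h²/n_h, with W_h = N_h/N and N = 3750:
  stratum 1: (1200/3750)²·0.7²/76 = 0.000660211
  stratum 2: (425/3750)²·1.2²/28 = 0.000660571
  stratum 3: (1300/3750)²·0.9²/262 = 0.000371542
  stratum 4: (825/3750)²·1.8²/69 = 0.0022727
V̂(x̄_st) = 0.00396502
SE(x̄_st) = √0.00396502 = 0.0629684

x̄_st ≈ 3.61, SE ≈ 0.0630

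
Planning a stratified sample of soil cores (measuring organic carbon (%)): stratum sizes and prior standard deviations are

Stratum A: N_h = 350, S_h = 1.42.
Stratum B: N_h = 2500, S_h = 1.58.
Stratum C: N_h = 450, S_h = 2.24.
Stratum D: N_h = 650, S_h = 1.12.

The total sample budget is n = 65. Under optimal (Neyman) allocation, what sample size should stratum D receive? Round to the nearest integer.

Neyman allocation: n_h = n · N_h S_h / Σ N_i S_i, with n = 65.
  stratum A: N_h·S_h = 350·1.42 = 497.00
  stratum B: N_h·S_h = 2500·1.58 = 3950.00
  stratum C: N_h·S_h = 450·2.24 = 1008.00
  stratum D: N_h·S_h = 650·1.12 = 728.00
Σ N_h S_h = 6183.00
n for stratum D = 65·728.00/6183.00 = 7.653 → 8

8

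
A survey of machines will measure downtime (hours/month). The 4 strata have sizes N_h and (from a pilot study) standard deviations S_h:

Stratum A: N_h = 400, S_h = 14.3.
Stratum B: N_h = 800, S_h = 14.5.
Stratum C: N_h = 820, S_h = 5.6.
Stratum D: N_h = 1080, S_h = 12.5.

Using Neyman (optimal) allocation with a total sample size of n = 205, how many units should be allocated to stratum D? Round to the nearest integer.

78

Neyman allocation: n_h = n · N_h S_h / Σ N_i S_i, with n = 205.
  stratum A: N_h·S_h = 400·14.3 = 5720.00
  stratum B: N_h·S_h = 800·14.5 = 11600.00
  stratum C: N_h·S_h = 820·5.6 = 4592.00
  stratum D: N_h·S_h = 1080·12.5 = 13500.00
Σ N_h S_h = 35412.00
n for stratum D = 205·13500.00/35412.00 = 78.151 → 78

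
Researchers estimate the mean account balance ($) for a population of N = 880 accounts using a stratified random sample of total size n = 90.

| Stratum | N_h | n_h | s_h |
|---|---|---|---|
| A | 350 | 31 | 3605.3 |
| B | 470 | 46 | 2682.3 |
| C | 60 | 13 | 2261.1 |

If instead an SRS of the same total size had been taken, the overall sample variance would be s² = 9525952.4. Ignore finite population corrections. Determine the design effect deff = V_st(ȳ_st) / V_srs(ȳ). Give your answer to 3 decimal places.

deff ≈ 1.065

V̂(ȳ_st) = Σ W_h² s_h²/n_h, with W_h = N_h/N and N = 880:
  stratum A: (350/880)²·3605.3²/31 = 66327.2
  stratum B: (470/880)²·2682.3²/46 = 44615.7
  stratum C: (60/880)²·2261.1²/13 = 1828.24
V_st = 112771
V_srs = s²/n = 9525952.4/90 = 105844
deff = V_st / V_srs = 112771/105844 = 1.0654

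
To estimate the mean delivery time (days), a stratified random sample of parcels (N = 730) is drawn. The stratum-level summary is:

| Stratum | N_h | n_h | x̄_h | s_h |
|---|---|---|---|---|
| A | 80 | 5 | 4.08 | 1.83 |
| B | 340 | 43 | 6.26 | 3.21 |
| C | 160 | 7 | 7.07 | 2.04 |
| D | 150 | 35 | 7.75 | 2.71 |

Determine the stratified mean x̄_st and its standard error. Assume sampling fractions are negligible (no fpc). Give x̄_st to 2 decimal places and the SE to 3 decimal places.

x̄_st ≈ 6.50, SE ≈ 0.312

x̄_st = Σ W_h x̄_h = (80·4.08 + 340·6.26 + 160·7.07 + 150·7.75)/730 = 6.50479
V̂(x̄_st) = Σ W_h² s_h²/n_h, with W_h = N_h/N and N = 730:
  stratum A: (80/730)²·1.83²/5 = 0.0080439
  stratum B: (340/730)²·3.21²/43 = 0.0519821
  stratum C: (160/730)²·2.04²/7 = 0.0285599
  stratum D: (150/730)²·2.71²/35 = 0.00885946
V̂(x̄_st) = 0.0974453
SE(x̄_st) = √0.0974453 = 0.312162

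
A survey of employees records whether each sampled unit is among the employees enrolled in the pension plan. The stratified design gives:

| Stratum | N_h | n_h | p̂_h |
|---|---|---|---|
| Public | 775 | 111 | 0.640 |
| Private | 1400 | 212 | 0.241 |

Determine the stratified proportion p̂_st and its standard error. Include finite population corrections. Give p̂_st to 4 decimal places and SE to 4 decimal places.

p̂_st ≈ 0.3832, SE ≈ 0.0231

N = 2175; stratum weights W_h = N_h/N.
p̂_st = Σ W_h p̂_h = (775·0.640 + 1400·0.241)/2175 = 0.38317
V̂(p̂_st) = Σ W_h² (1 − n_h/N_h) p̂_h(1−p̂_h)/(n_h−1):
  stratum Public: (775/2175)²·(1 − 111/775)·0.640·0.360/110 = 0.000227846
  stratum Private: (1400/2175)²·(1 − 212/1400)·0.241·0.759/211 = 0.000304791
V̂(p̂_st) = 0.000532637; SE = √V̂ = 0.0230789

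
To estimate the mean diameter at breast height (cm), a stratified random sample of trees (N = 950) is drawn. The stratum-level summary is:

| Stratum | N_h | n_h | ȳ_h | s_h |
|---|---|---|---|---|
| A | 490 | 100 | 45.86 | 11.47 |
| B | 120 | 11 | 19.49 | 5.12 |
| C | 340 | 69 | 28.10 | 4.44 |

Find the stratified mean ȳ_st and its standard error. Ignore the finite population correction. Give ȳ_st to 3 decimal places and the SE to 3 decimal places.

ȳ_st = Σ W_h ȳ_h = (490·45.86 + 120·19.49 + 340·28.10)/950 = 36.17284
V̂(ȳ_st) = Σ W_h² s_h²/n_h, with W_h = N_h/N and N = 950:
  stratum A: (490/950)²·11.47²/100 = 0.350003
  stratum B: (120/950)²·5.12²/11 = 0.0380244
  stratum C: (340/950)²·4.44²/69 = 0.0365955
V̂(ȳ_st) = 0.424623
SE(ȳ_st) = √0.424623 = 0.651631

ȳ_st ≈ 36.173, SE ≈ 0.652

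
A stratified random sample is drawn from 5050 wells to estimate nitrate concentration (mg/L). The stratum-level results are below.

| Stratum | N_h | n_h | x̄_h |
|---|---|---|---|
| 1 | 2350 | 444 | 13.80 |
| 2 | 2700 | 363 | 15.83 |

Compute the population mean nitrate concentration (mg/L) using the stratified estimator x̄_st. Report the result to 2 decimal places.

x̄_st ≈ 14.89

N = Σ N_h = 5050. Stratum weights W_h = N_h/N.
x̄_st = (2350·13.80 + 2700·15.83) / 5050 = 14.8853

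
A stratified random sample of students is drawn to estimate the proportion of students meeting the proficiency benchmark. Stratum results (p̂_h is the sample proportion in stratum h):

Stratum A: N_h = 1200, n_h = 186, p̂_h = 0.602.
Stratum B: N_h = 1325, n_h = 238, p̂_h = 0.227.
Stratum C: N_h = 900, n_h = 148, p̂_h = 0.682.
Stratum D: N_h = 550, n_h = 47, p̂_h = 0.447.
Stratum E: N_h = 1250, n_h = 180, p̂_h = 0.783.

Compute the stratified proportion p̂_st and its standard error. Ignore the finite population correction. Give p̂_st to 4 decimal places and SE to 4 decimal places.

p̂_st ≈ 0.5477, SE ≈ 0.0165

N = 5225; stratum weights W_h = N_h/N.
p̂_st = Σ W_h p̂_h = (1200·0.602 + 1325·0.227 + 900·0.682 + 550·0.447 + 1250·0.783)/5225 = 0.54767
V̂(p̂_st) = Σ W_h² p̂_h(1−p̂_h)/(n_h−1):
  stratum A: (1200/5225)²·0.602·0.398/185 = 6.83121e-05
  stratum B: (1325/5225)²·0.227·0.773/237 = 4.7612e-05
  stratum C: (900/5225)²·0.682·0.318/147 = 4.3773e-05
  stratum D: (550/5225)²·0.447·0.553/46 = 5.95426e-05
  stratum E: (1250/5225)²·0.783·0.217/179 = 5.4327e-05
V̂(p̂_st) = 0.000273567; SE = √V̂ = 0.0165399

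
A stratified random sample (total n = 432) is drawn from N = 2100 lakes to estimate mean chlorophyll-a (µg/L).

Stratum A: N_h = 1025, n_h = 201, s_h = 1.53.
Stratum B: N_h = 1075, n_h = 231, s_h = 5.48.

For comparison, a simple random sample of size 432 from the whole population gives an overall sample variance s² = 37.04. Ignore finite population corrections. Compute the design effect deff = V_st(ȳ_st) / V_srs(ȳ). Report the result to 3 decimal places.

deff ≈ 0.430

V̂(ȳ_st) = Σ W_h² s_h²/n_h, with W_h = N_h/N and N = 2100:
  stratum A: (1025/2100)²·1.53²/201 = 0.00277457
  stratum B: (1075/2100)²·5.48²/231 = 0.0340665
V_st = 0.0368411
V_srs = s²/n = 37.04/432 = 0.0857407
deff = V_st / V_srs = 0.0368411/0.0857407 = 0.4297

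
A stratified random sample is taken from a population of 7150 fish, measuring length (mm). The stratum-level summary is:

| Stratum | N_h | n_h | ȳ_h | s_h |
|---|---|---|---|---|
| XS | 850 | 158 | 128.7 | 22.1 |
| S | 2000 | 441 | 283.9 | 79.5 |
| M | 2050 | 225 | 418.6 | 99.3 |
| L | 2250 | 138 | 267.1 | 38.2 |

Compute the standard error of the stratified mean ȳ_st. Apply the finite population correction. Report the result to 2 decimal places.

V̂(ȳ_st) = Σ W_h² (1 − n_h/N_h) s_h²/n_h, with W_h = N_h/N and N = 7150:
  stratum XS: (850/7150)²·(1 − 158/850)·22.1²/158 = 0.0355664
  stratum S: (2000/7150)²·(1 − 441/2000)·79.5²/441 = 0.874097
  stratum M: (2050/7150)²·(1 − 225/2050)·99.3²/225 = 3.20716
  stratum L: (2250/7150)²·(1 − 138/2250)·38.2²/138 = 0.982906
V̂(ȳ_st) = 5.09973
SE(ȳ_st) = √5.09973 = 2.25826

SE(ȳ_st) ≈ 2.26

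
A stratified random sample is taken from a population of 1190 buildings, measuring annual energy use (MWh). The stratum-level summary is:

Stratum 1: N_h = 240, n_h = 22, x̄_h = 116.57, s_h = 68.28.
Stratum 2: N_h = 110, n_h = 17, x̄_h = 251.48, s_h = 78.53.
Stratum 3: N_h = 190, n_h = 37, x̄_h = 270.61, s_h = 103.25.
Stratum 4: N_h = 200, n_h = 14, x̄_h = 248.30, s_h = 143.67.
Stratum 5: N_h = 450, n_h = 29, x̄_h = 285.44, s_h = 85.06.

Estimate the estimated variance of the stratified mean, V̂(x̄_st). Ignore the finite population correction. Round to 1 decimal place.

V̂(x̄_st) = Σ W_h² s_h²/n_h, with W_h = N_h/N and N = 1190:
  stratum 1: (240/1190)²·68.28²/22 = 8.61971
  stratum 2: (110/1190)²·78.53²/17 = 3.09966
  stratum 3: (190/1190)²·103.25²/37 = 7.345
  stratum 4: (200/1190)²·143.67²/14 = 41.6457
  stratum 5: (450/1190)²·85.06²/29 = 35.6766
V̂(x̄_st) = 96.3867

V̂(x̄_st) ≈ 96.4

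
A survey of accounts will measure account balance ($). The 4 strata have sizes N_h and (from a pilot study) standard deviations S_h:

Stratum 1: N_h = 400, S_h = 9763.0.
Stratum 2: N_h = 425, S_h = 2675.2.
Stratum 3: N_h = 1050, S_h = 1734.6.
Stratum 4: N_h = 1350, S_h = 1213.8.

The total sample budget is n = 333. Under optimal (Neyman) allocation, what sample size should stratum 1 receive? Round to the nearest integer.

Neyman allocation: n_h = n · N_h S_h / Σ N_i S_i, with n = 333.
  stratum 1: N_h·S_h = 400·9763.0 = 3905200.00
  stratum 2: N_h·S_h = 425·2675.2 = 1136960.00
  stratum 3: N_h·S_h = 1050·1734.6 = 1821330.00
  stratum 4: N_h·S_h = 1350·1213.8 = 1638630.00
Σ N_h S_h = 8502120.00
n for stratum 1 = 333·3905200.00/8502120.00 = 152.954 → 153

153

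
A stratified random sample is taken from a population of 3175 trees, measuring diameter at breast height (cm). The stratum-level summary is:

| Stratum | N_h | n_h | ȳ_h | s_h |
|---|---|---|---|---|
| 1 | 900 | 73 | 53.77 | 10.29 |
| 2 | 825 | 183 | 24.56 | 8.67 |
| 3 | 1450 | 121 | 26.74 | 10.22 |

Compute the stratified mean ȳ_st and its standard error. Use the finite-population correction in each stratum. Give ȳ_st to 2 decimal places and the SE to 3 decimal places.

ȳ_st ≈ 33.84, SE ≈ 0.542

ȳ_st = Σ W_h ȳ_h = (900·53.77 + 825·24.56 + 1450·26.74)/3175 = 33.83559
V̂(ȳ_st) = Σ W_h² (1 − n_h/N_h) s_h²/n_h, with W_h = N_h/N and N = 3175:
  stratum 1: (900/3175)²·(1 − 73/900)·10.29²/73 = 0.107095
  stratum 2: (825/3175)²·(1 − 183/825)·8.67²/183 = 0.0215818
  stratum 3: (1450/3175)²·(1 − 121/1450)·10.22²/121 = 0.165014
V̂(ȳ_st) = 0.293691
SE(ȳ_st) = √0.293691 = 0.541933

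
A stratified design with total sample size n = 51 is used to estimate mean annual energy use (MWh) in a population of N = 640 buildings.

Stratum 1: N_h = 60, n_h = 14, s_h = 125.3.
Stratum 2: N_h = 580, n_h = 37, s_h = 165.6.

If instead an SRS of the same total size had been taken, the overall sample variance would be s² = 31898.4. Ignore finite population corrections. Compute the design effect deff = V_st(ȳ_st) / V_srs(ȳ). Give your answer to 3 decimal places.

V̂(ȳ_st) = Σ W_h² s_h²/n_h, with W_h = N_h/N and N = 640:
  stratum 1: (60/640)²·125.3²/14 = 9.85636
  stratum 2: (580/640)²·165.6²/37 = 608.716
V_st = 618.573
V_srs = s²/n = 31898.4/51 = 625.459
deff = V_st / V_srs = 618.573/625.459 = 0.9890

deff ≈ 0.989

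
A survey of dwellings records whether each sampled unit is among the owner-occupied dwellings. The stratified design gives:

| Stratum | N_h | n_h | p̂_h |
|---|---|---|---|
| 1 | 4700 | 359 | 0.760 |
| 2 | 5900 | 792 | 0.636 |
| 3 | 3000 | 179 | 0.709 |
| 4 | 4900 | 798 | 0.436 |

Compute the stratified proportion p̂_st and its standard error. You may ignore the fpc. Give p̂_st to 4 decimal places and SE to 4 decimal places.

N = 18500; stratum weights W_h = N_h/N.
p̂_st = Σ W_h p̂_h = (4700·0.760 + 5900·0.636 + 3000·0.709 + 4900·0.436)/18500 = 0.62637
V̂(p̂_st) = Σ W_h² p̂_h(1−p̂_h)/(n_h−1):
  stratum 1: (4700/18500)²·0.760·0.240/358 = 3.28847e-05
  stratum 2: (5900/18500)²·0.636·0.364/791 = 2.97675e-05
  stratum 3: (3000/18500)²·0.709·0.291/178 = 3.04802e-05
  stratum 4: (4900/18500)²·0.436·0.564/797 = 2.16449e-05
V̂(p̂_st) = 0.000114777; SE = √V̂ = 0.0107134

p̂_st ≈ 0.6264, SE ≈ 0.0107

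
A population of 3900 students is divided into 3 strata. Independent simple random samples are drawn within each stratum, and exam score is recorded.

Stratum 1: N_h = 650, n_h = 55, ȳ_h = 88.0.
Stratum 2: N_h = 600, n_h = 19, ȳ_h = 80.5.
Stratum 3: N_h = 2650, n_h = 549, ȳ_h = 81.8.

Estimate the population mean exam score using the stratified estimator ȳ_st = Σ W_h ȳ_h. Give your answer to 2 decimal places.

N = Σ N_h = 3900. Stratum weights W_h = N_h/N.
ȳ_st = (650·88.0 + 600·80.5 + 2650·81.8) / 3900 = 82.6333

ȳ_st ≈ 82.63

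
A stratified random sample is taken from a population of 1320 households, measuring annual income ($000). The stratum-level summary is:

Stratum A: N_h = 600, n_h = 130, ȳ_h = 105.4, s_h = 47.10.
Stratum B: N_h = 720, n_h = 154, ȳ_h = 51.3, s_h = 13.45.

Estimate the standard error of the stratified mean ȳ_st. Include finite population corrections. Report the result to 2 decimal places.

V̂(ȳ_st) = Σ W_h² (1 − n_h/N_h) s_h²/n_h, with W_h = N_h/N and N = 1320:
  stratum A: (600/1320)²·(1 − 130/600)·47.10²/130 = 2.76185
  stratum B: (720/1320)²·(1 − 154/720)·13.45²/154 = 0.274742
V̂(ȳ_st) = 3.03659
SE(ȳ_st) = √3.03659 = 1.74258

SE(ȳ_st) ≈ 1.74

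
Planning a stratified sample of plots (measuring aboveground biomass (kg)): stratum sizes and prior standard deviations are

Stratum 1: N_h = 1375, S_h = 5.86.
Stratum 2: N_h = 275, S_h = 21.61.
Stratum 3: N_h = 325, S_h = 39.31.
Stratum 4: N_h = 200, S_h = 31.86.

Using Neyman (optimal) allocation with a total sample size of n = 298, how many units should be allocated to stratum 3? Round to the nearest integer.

115

Neyman allocation: n_h = n · N_h S_h / Σ N_i S_i, with n = 298.
  stratum 1: N_h·S_h = 1375·5.86 = 8057.50
  stratum 2: N_h·S_h = 275·21.61 = 5942.75
  stratum 3: N_h·S_h = 325·39.31 = 12775.75
  stratum 4: N_h·S_h = 200·31.86 = 6372.00
Σ N_h S_h = 33148.00
n for stratum 3 = 298·12775.75/33148.00 = 114.854 → 115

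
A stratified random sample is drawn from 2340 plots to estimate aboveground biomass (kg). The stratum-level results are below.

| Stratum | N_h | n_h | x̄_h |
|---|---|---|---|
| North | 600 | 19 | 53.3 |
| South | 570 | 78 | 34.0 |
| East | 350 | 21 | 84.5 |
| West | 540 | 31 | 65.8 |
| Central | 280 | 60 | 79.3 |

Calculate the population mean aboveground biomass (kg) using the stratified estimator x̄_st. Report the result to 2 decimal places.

x̄_st ≈ 59.26

N = Σ N_h = 2340. Stratum weights W_h = N_h/N.
x̄_st = (600·53.3 + 570·34.0 + 350·84.5 + 540·65.8 + 280·79.3) / 2340 = 59.2611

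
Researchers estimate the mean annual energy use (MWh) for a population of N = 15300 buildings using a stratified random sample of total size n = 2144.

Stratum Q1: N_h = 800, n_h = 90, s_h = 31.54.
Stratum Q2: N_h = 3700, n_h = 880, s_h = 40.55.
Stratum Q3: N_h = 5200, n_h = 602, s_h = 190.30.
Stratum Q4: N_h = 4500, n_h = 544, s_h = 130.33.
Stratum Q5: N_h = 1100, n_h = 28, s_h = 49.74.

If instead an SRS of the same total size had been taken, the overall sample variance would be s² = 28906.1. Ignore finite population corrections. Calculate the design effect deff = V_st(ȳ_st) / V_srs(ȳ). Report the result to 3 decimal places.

deff ≈ 0.760

V̂(ȳ_st) = Σ W_h² s_h²/n_h, with W_h = N_h/N and N = 15300:
  stratum Q1: (800/15300)²·31.54²/90 = 0.0302189
  stratum Q2: (3700/15300)²·40.55²/880 = 0.109275
  stratum Q3: (5200/15300)²·190.30²/602 = 6.94872
  stratum Q4: (4500/15300)²·130.33²/544 = 2.70105
  stratum Q5: (1100/15300)²·49.74²/28 = 0.456726
V_st = 10.246
V_srs = s²/n = 28906.1/2144 = 13.4823
deff = V_st / V_srs = 10.246/13.4823 = 0.7600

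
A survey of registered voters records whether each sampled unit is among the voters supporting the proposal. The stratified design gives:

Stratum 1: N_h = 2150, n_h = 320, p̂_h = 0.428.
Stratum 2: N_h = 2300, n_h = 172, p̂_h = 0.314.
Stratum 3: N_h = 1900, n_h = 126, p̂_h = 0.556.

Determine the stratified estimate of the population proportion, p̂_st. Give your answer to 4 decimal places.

N = 6350; stratum weights W_h = N_h/N.
p̂_st = Σ W_h p̂_h = (2150·0.428 + 2300·0.314 + 1900·0.556)/6350 = 0.42501

p̂_st ≈ 0.4250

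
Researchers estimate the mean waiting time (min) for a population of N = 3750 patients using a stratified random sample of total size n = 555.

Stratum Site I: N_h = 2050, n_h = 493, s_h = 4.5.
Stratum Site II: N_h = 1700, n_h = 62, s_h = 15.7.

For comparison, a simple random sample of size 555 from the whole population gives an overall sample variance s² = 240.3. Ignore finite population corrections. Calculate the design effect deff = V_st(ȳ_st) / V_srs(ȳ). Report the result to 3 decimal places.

V̂(ȳ_st) = Σ W_h² s_h²/n_h, with W_h = N_h/N and N = 3750:
  stratum Site I: (2050/3750)²·4.5²/493 = 0.0122751
  stratum Site II: (1700/3750)²·15.7²/62 = 0.817039
V_st = 0.829314
V_srs = s²/n = 240.3/555 = 0.432973
deff = V_st / V_srs = 0.829314/0.432973 = 1.9154

deff ≈ 1.915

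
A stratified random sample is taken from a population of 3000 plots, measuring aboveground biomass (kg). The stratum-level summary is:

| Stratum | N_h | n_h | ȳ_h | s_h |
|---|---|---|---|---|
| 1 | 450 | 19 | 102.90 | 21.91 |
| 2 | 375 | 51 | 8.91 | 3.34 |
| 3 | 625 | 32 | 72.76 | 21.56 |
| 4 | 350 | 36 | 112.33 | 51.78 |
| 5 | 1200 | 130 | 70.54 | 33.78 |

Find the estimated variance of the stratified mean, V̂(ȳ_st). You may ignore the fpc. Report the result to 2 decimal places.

V̂(ȳ_st) = Σ W_h² s_h²/n_h, with W_h = N_h/N and N = 3000:
  stratum 1: (450/3000)²·21.91²/19 = 0.568478
  stratum 2: (375/3000)²·3.34²/51 = 0.00341777
  stratum 3: (625/3000)²·21.56²/32 = 0.630471
  stratum 4: (350/3000)²·51.78²/36 = 1.01371
  stratum 5: (1200/3000)²·33.78²/130 = 1.40442
V̂(ȳ_st) = 3.6205

V̂(ȳ_st) ≈ 3.62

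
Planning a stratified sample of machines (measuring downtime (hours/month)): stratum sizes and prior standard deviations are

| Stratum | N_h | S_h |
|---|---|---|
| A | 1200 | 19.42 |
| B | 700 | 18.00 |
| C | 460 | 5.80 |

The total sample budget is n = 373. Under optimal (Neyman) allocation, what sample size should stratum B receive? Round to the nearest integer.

122

Neyman allocation: n_h = n · N_h S_h / Σ N_i S_i, with n = 373.
  stratum A: N_h·S_h = 1200·19.42 = 23304.00
  stratum B: N_h·S_h = 700·18.00 = 12600.00
  stratum C: N_h·S_h = 460·5.80 = 2668.00
Σ N_h S_h = 38572.00
n for stratum B = 373·12600.00/38572.00 = 121.845 → 122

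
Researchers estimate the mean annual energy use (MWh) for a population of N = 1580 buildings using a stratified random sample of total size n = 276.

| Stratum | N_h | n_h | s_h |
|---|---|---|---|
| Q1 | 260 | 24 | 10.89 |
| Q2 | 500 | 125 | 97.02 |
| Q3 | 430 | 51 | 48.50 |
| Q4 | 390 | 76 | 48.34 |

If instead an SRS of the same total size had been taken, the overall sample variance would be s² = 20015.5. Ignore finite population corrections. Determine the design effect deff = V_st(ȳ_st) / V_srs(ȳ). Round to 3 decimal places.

V̂(ȳ_st) = Σ W_h² s_h²/n_h, with W_h = N_h/N and N = 1580:
  stratum Q1: (260/1580)²·10.89²/24 = 0.133806
  stratum Q2: (500/1580)²·97.02²/125 = 7.54116
  stratum Q3: (430/1580)²·48.50²/51 = 3.41614
  stratum Q4: (390/1580)²·48.34²/76 = 1.87333
V_st = 12.9644
V_srs = s²/n = 20015.5/276 = 72.5199
deff = V_st / V_srs = 12.9644/72.5199 = 0.1788

deff ≈ 0.179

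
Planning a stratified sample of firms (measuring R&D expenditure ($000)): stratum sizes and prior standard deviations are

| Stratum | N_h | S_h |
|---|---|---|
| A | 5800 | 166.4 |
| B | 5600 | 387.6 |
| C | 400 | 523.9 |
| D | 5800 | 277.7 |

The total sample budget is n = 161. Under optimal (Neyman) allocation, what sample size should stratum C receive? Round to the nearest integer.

7

Neyman allocation: n_h = n · N_h S_h / Σ N_i S_i, with n = 161.
  stratum A: N_h·S_h = 5800·166.4 = 965120.00
  stratum B: N_h·S_h = 5600·387.6 = 2170560.00
  stratum C: N_h·S_h = 400·523.9 = 209560.00
  stratum D: N_h·S_h = 5800·277.7 = 1610660.00
Σ N_h S_h = 4955900.00
n for stratum C = 161·209560.00/4955900.00 = 6.808 → 7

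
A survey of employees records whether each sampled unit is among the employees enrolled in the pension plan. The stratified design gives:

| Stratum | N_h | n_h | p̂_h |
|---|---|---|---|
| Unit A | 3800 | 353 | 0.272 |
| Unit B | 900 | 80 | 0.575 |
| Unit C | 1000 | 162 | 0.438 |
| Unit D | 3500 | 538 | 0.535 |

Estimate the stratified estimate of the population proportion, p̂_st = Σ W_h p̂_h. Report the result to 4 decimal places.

N = 9200; stratum weights W_h = N_h/N.
p̂_st = Σ W_h p̂_h = (3800·0.272 + 900·0.575 + 1000·0.438 + 3500·0.535)/9200 = 0.41974

p̂_st ≈ 0.4197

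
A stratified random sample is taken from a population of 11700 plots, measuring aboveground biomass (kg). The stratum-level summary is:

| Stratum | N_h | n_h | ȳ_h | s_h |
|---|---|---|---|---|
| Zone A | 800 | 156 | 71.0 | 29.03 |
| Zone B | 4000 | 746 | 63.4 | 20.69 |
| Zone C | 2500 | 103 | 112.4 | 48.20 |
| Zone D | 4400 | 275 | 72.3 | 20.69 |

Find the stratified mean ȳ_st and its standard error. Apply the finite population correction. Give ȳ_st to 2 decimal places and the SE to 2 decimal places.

ȳ_st = Σ W_h ȳ_h = (800·71.0 + 4000·63.4 + 2500·112.4 + 4400·72.3)/11700 = 77.73675
V̂(ȳ_st) = Σ W_h² (1 − n_h/N_h) s_h²/n_h, with W_h = N_h/N and N = 11700:
  stratum Zone A: (800/11700)²·(1 − 156/800)·29.03²/156 = 0.0203317
  stratum Zone B: (4000/11700)²·(1 − 746/4000)·20.69²/746 = 0.0545617
  stratum Zone C: (2500/11700)²·(1 − 103/2500)·48.20²/103 = 0.9874
  stratum Zone D: (4400/11700)²·(1 − 275/4400)·20.69²/275 = 0.206392
V̂(ȳ_st) = 1.26869
SE(ȳ_st) = √1.26869 = 1.12636

ȳ_st ≈ 77.74, SE ≈ 1.13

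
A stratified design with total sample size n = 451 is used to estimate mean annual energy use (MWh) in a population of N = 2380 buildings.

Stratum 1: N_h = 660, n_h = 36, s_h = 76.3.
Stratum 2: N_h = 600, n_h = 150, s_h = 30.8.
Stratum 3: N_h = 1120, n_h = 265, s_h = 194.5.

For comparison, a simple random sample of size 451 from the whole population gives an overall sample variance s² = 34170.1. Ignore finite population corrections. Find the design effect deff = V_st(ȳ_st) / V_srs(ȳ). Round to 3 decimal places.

deff ≈ 0.587

V̂(ȳ_st) = Σ W_h² s_h²/n_h, with W_h = N_h/N and N = 2380:
  stratum 1: (660/2380)²·76.3²/36 = 12.436
  stratum 2: (600/2380)²·30.8²/150 = 0.401938
  stratum 3: (1120/2380)²·194.5²/265 = 31.6137
V_st = 44.4516
V_srs = s²/n = 34170.1/451 = 75.7652
deff = V_st / V_srs = 44.4516/75.7652 = 0.5867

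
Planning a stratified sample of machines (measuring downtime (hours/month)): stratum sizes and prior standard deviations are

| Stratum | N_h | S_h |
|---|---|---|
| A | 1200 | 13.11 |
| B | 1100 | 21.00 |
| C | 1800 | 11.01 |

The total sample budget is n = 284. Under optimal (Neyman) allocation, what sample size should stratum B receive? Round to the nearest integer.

112

Neyman allocation: n_h = n · N_h S_h / Σ N_i S_i, with n = 284.
  stratum A: N_h·S_h = 1200·13.11 = 15732.00
  stratum B: N_h·S_h = 1100·21.00 = 23100.00
  stratum C: N_h·S_h = 1800·11.01 = 19818.00
Σ N_h S_h = 58650.00
n for stratum B = 284·23100.00/58650.00 = 111.857 → 112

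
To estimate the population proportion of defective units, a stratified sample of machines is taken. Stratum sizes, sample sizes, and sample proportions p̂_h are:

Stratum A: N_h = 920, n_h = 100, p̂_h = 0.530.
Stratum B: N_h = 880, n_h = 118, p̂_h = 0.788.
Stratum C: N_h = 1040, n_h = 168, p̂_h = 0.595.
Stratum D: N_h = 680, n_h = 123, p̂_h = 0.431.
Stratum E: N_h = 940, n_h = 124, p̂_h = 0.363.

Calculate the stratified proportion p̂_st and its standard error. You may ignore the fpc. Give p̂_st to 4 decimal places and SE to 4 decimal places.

p̂_st ≈ 0.5458, SE ≈ 0.0193

N = 4460; stratum weights W_h = N_h/N.
p̂_st = Σ W_h p̂_h = (920·0.530 + 880·0.788 + 1040·0.595 + 680·0.431 + 940·0.363)/4460 = 0.54577
V̂(p̂_st) = Σ W_h² p̂_h(1−p̂_h)/(n_h−1):
  stratum A: (920/4460)²·0.530·0.470/99 = 0.000107064
  stratum B: (880/4460)²·0.788·0.212/117 = 5.55868e-05
  stratum C: (1040/4460)²·0.595·0.405/167 = 7.84608e-05
  stratum D: (680/4460)²·0.431·0.569/122 = 4.67281e-05
  stratum E: (940/4460)²·0.363·0.637/123 = 8.35078e-05
V̂(p̂_st) = 0.000371348; SE = √V̂ = 0.0192704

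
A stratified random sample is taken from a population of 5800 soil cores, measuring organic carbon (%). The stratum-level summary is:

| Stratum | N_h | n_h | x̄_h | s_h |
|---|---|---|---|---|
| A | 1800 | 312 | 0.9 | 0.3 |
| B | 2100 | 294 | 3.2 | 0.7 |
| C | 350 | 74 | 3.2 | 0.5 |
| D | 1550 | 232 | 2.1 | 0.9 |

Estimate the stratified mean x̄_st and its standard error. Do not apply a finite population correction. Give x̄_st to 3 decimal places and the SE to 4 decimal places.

x̄_st ≈ 2.192, SE ≈ 0.0225

x̄_st = Σ W_h x̄_h = (1800·0.9 + 2100·3.2 + 350·3.2 + 1550·2.1)/5800 = 2.19224
V̂(x̄_st) = Σ W_h² s_h²/n_h, with W_h = N_h/N and N = 5800:
  stratum A: (1800/5800)²·0.3²/312 = 2.77829e-05
  stratum B: (2100/5800)²·0.7²/294 = 0.00021849
  stratum C: (350/5800)²·0.5²/74 = 1.23024e-05
  stratum D: (1550/5800)²·0.9²/232 = 0.000249347
V̂(x̄_st) = 0.000507922
SE(x̄_st) = √0.000507922 = 0.0225371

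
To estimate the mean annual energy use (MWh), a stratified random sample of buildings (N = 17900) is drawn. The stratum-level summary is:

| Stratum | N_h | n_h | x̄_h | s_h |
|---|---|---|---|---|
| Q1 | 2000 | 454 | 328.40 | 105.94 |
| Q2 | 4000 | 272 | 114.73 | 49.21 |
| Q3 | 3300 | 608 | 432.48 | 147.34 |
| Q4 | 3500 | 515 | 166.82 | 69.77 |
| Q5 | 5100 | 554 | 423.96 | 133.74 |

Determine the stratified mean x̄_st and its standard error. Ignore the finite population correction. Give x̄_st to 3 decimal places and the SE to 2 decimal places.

x̄_st ≈ 295.473, SE ≈ 2.22

x̄_st = Σ W_h x̄_h = (2000·328.40 + 4000·114.73 + 3300·432.48 + 3500·166.82 + 5100·423.96)/17900 = 295.47318
V̂(x̄_st) = Σ W_h² s_h²/n_h, with W_h = N_h/N and N = 17900:
  stratum Q1: (2000/17900)²·105.94²/454 = 0.308616
  stratum Q2: (4000/17900)²·49.21²/272 = 0.444582
  stratum Q3: (3300/17900)²·147.34²/608 = 1.21356
  stratum Q4: (3500/17900)²·69.77²/515 = 0.361377
  stratum Q5: (5100/17900)²·133.74²/554 = 2.62088
V̂(x̄_st) = 4.94901
SE(x̄_st) = √4.94901 = 2.22464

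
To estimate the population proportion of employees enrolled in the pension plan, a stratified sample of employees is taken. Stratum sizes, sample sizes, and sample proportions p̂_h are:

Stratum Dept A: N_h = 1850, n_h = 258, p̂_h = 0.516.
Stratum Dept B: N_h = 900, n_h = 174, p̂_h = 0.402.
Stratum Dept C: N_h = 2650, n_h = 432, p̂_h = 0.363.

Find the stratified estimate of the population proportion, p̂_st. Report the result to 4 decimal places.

p̂_st ≈ 0.4219

N = 5400; stratum weights W_h = N_h/N.
p̂_st = Σ W_h p̂_h = (1850·0.516 + 900·0.402 + 2650·0.363)/5400 = 0.42192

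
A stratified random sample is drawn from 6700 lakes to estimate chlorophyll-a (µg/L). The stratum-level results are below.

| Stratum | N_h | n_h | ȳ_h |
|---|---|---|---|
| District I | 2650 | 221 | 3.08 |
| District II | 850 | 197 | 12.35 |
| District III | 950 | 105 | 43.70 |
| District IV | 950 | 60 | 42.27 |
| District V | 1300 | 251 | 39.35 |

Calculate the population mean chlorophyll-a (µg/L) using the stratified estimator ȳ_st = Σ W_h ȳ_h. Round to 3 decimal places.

N = Σ N_h = 6700. Stratum weights W_h = N_h/N.
ȳ_st = (2650·3.08 + 850·12.35 + 950·43.70 + 950·42.27 + 1300·39.35) / 6700 = 22.60985

ȳ_st ≈ 22.610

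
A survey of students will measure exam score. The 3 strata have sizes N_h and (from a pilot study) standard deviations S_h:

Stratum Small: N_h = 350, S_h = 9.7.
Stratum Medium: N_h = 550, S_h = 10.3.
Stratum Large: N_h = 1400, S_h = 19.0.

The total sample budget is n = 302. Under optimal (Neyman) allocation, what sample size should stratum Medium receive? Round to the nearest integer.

Neyman allocation: n_h = n · N_h S_h / Σ N_i S_i, with n = 302.
  stratum Small: N_h·S_h = 350·9.7 = 3395.00
  stratum Medium: N_h·S_h = 550·10.3 = 5665.00
  stratum Large: N_h·S_h = 1400·19.0 = 26600.00
Σ N_h S_h = 35660.00
n for stratum Medium = 302·5665.00/35660.00 = 47.976 → 48

48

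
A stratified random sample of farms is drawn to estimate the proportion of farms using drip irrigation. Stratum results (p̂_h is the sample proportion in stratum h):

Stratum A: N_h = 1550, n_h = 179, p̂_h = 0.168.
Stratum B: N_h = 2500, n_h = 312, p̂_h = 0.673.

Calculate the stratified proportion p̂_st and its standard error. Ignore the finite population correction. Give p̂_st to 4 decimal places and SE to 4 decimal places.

N = 4050; stratum weights W_h = N_h/N.
p̂_st = Σ W_h p̂_h = (1550·0.168 + 2500·0.673)/4050 = 0.47973
V̂(p̂_st) = Σ W_h² p̂_h(1−p̂_h)/(n_h−1):
  stratum A: (1550/4050)²·0.168·0.832/178 = 0.000115018
  stratum B: (2500/4050)²·0.673·0.327/311 = 0.000269633
V̂(p̂_st) = 0.000384651; SE = √V̂ = 0.0196125

p̂_st ≈ 0.4797, SE ≈ 0.0196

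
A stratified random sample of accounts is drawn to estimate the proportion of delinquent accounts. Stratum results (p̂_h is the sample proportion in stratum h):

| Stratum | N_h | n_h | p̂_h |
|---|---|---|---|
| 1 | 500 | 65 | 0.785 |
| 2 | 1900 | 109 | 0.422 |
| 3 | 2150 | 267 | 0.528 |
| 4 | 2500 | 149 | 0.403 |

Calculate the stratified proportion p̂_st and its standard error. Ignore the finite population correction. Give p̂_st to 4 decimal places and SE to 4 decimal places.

N = 7050; stratum weights W_h = N_h/N.
p̂_st = Σ W_h p̂_h = (500·0.785 + 1900·0.422 + 2150·0.528 + 2500·0.403)/7050 = 0.47333
V̂(p̂_st) = Σ W_h² p̂_h(1−p̂_h)/(n_h−1):
  stratum 1: (500/7050)²·0.785·0.215/64 = 1.32645e-05
  stratum 2: (1900/7050)²·0.422·0.578/108 = 0.000164038
  stratum 3: (2150/7050)²·0.528·0.472/266 = 8.71351e-05
  stratum 4: (2500/7050)²·0.403·0.597/148 = 0.000204418
V̂(p̂_st) = 0.000468856; SE = √V̂ = 0.0216531

p̂_st ≈ 0.4733, SE ≈ 0.0217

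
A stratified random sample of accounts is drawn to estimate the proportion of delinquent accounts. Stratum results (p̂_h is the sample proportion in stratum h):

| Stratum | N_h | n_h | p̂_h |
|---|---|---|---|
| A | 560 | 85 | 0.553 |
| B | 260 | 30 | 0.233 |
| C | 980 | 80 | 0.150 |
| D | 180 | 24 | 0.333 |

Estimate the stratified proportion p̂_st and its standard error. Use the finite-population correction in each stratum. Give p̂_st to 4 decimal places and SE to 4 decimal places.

N = 1980; stratum weights W_h = N_h/N.
p̂_st = Σ W_h p̂_h = (560·0.553 + 260·0.233 + 980·0.150 + 180·0.333)/1980 = 0.29152
V̂(p̂_st) = Σ W_h² (1 − n_h/N_h) p̂_h(1−p̂_h)/(n_h−1):
  stratum A: (560/1980)²·(1 − 85/560)·0.553·0.447/84 = 0.000199666
  stratum B: (260/1980)²·(1 − 30/260)·0.233·0.767/29 = 9.39992e-05
  stratum C: (980/1980)²·(1 − 80/980)·0.150·0.850/79 = 0.000363096
  stratum D: (180/1980)²·(1 − 24/180)·0.333·0.667/23 = 6.91686e-05
V̂(p̂_st) = 0.00072593; SE = √V̂ = 0.0269431

p̂_st ≈ 0.2915, SE ≈ 0.0269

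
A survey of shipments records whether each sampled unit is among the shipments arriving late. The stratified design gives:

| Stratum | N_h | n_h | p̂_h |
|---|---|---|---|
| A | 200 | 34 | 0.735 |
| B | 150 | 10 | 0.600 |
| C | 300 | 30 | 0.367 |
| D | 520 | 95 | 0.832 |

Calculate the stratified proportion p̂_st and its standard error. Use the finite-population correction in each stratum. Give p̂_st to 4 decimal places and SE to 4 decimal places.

N = 1170; stratum weights W_h = N_h/N.
p̂_st = Σ W_h p̂_h = (200·0.735 + 150·0.600 + 300·0.367 + 520·0.832)/1170 = 0.66644
V̂(p̂_st) = Σ W_h² (1 − n_h/N_h) p̂_h(1−p̂_h)/(n_h−1):
  stratum A: (200/1170)²·(1 − 34/200)·0.735·0.265/33 = 0.000143148
  stratum B: (150/1170)²·(1 − 10/150)·0.600·0.400/9 = 0.000409088
  stratum C: (300/1170)²·(1 − 30/300)·0.367·0.633/29 = 0.000474007
  stratum D: (520/1170)²·(1 − 95/520)·0.832·0.168/94 = 0.000240063
V̂(p̂_st) = 0.00126631; SE = √V̂ = 0.0355852

p̂_st ≈ 0.6664, SE ≈ 0.0356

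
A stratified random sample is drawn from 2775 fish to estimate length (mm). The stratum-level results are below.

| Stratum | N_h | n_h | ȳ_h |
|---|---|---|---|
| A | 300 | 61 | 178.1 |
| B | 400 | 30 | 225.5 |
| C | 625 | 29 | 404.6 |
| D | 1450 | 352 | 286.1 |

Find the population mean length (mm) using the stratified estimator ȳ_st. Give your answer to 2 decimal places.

N = Σ N_h = 2775. Stratum weights W_h = N_h/N.
ȳ_st = (300·178.1 + 400·225.5 + 625·404.6 + 1450·286.1) / 2775 = 292.3784

ȳ_st ≈ 292.38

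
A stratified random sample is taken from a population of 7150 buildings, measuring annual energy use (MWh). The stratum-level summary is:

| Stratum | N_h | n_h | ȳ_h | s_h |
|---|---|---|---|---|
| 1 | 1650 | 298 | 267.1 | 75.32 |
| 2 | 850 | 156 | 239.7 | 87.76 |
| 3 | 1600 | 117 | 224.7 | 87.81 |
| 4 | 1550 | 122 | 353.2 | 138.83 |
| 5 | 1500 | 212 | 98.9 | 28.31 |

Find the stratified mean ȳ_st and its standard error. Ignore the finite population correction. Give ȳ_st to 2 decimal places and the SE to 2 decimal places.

ȳ_st ≈ 237.73, SE ≈ 3.55

ȳ_st = Σ W_h ȳ_h = (1650·267.1 + 850·239.7 + 1600·224.7 + 1550·353.2 + 1500·98.9)/7150 = 237.73287
V̂(ȳ_st) = Σ W_h² s_h²/n_h, with W_h = N_h/N and N = 7150:
  stratum 1: (1650/7150)²·75.32²/298 = 1.01382
  stratum 2: (850/7150)²·87.76²/156 = 0.697741
  stratum 3: (1600/7150)²·87.81²/117 = 3.30012
  stratum 4: (1550/7150)²·138.83²/122 = 7.42434
  stratum 5: (1500/7150)²·28.31²/212 = 0.166385
V̂(ȳ_st) = 12.6024
SE(ȳ_st) = √12.6024 = 3.54999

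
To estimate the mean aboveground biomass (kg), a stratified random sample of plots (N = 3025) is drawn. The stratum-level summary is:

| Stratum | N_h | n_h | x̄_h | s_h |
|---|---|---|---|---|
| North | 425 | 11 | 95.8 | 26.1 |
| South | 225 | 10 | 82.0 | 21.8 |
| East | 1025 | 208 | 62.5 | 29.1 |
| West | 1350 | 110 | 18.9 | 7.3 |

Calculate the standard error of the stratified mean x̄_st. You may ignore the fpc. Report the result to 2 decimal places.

V̂(x̄_st) = Σ W_h² s_h²/n_h, with W_h = N_h/N and N = 3025:
  stratum North: (425/3025)²·26.1²/11 = 1.22241
  stratum South: (225/3025)²·21.8²/10 = 0.262922
  stratum East: (1025/3025)²·29.1²/208 = 0.467433
  stratum West: (1350/3025)²·7.3²/110 = 0.0964872
V̂(x̄_st) = 2.04925
SE(x̄_st) = √2.04925 = 1.43152

SE(x̄_st) ≈ 1.43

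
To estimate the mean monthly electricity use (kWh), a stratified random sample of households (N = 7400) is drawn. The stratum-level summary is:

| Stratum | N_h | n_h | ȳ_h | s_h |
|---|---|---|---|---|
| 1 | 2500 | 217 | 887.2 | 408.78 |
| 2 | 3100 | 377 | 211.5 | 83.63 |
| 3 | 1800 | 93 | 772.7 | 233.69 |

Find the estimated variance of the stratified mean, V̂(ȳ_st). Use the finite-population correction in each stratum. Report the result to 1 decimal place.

V̂(ȳ_st) ≈ 116.1

V̂(ȳ_st) = Σ W_h² (1 − n_h/N_h) s_h²/n_h, with W_h = N_h/N and N = 7400:
  stratum 1: (2500/7400)²·(1 − 217/2500)·408.78²/217 = 80.2605
  stratum 2: (3100/7400)²·(1 − 377/3100)·83.63²/377 = 2.85975
  stratum 3: (1800/7400)²·(1 − 93/1800)·233.69²/93 = 32.9488
V̂(ȳ_st) = 116.069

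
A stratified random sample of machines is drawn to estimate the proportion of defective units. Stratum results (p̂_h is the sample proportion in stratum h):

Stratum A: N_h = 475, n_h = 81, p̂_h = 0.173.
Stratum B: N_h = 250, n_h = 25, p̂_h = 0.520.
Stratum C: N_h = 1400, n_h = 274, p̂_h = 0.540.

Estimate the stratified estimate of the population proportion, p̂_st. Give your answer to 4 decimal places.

N = 2125; stratum weights W_h = N_h/N.
p̂_st = Σ W_h p̂_h = (475·0.173 + 250·0.520 + 1400·0.540)/2125 = 0.45561

p̂_st ≈ 0.4556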